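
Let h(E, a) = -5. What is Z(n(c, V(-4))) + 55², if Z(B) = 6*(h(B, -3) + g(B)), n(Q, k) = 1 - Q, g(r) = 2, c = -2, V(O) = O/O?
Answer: 3007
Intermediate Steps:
V(O) = 1
Z(B) = -18 (Z(B) = 6*(-5 + 2) = 6*(-3) = -18)
Z(n(c, V(-4))) + 55² = -18 + 55² = -18 + 3025 = 3007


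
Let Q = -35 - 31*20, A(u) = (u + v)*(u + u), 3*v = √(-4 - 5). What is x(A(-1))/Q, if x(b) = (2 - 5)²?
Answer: -9/655 ≈ -0.013740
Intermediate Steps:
v = I (v = √(-4 - 5)/3 = √(-9)/3 = (3*I)/3 = I ≈ 1.0*I)
A(u) = 2*u*(I + u) (A(u) = (u + I)*(u + u) = (I + u)*(2*u) = 2*u*(I + u))
Q = -655 (Q = -35 - 620 = -655)
x(b) = 9 (x(b) = (-3)² = 9)
x(A(-1))/Q = 9/(-655) = 9*(-1/655) = -9/655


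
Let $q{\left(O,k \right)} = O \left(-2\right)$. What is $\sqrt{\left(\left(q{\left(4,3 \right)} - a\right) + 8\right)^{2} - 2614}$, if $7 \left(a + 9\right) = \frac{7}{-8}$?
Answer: $\frac{i \sqrt{161967}}{8} \approx 50.306 i$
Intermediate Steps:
$q{\left(O,k \right)} = - 2 O$
$a = - \frac{73}{8}$ ($a = -9 + \frac{7 \frac{1}{-8}}{7} = -9 + \frac{7 \left(- \frac{1}{8}\right)}{7} = -9 + \frac{1}{7} \left(- \frac{7}{8}\right) = -9 - \frac{1}{8} = - \frac{73}{8} \approx -9.125$)
$\sqrt{\left(\left(q{\left(4,3 \right)} - a\right) + 8\right)^{2} - 2614} = \sqrt{\left(\left(\left(-2\right) 4 - - \frac{73}{8}\right) + 8\right)^{2} - 2614} = \sqrt{\left(\left(-8 + \frac{73}{8}\right) + 8\right)^{2} - 2614} = \sqrt{\left(\frac{9}{8} + 8\right)^{2} - 2614} = \sqrt{\left(\frac{73}{8}\right)^{2} - 2614} = \sqrt{\frac{5329}{64} - 2614} = \sqrt{- \frac{161967}{64}} = \frac{i \sqrt{161967}}{8}$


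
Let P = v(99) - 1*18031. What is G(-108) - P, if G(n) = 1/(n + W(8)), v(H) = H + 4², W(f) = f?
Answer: 1791599/100 ≈ 17916.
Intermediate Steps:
v(H) = 16 + H (v(H) = H + 16 = 16 + H)
P = -17916 (P = (16 + 99) - 1*18031 = 115 - 18031 = -17916)
G(n) = 1/(8 + n) (G(n) = 1/(n + 8) = 1/(8 + n))
G(-108) - P = 1/(8 - 108) - 1*(-17916) = 1/(-100) + 17916 = -1/100 + 17916 = 1791599/100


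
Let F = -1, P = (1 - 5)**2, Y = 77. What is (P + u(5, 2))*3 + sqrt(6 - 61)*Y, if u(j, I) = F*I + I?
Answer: 48 + 77*I*sqrt(55) ≈ 48.0 + 571.05*I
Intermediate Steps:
P = 16 (P = (-4)**2 = 16)
u(j, I) = 0 (u(j, I) = -I + I = 0)
(P + u(5, 2))*3 + sqrt(6 - 61)*Y = (16 + 0)*3 + sqrt(6 - 61)*77 = 16*3 + sqrt(-55)*77 = 48 + (I*sqrt(55))*77 = 48 + 77*I*sqrt(55)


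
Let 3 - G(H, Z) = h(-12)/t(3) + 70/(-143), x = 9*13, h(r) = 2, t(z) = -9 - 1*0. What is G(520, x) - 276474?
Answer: -355817261/1287 ≈ -2.7647e+5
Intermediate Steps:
t(z) = -9 (t(z) = -9 + 0 = -9)
x = 117
G(H, Z) = 4777/1287 (G(H, Z) = 3 - (2/(-9) + 70/(-143)) = 3 - (2*(-⅑) + 70*(-1/143)) = 3 - (-2/9 - 70/143) = 3 - 1*(-916/1287) = 3 + 916/1287 = 4777/1287)
G(520, x) - 276474 = 4777/1287 - 276474 = -355817261/1287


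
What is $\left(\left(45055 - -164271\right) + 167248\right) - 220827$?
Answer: $155747$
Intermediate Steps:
$\left(\left(45055 - -164271\right) + 167248\right) - 220827 = \left(\left(45055 + 164271\right) + 167248\right) - 220827 = \left(209326 + 167248\right) - 220827 = 376574 - 220827 = 155747$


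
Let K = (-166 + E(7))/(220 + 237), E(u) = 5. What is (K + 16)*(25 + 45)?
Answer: 500570/457 ≈ 1095.3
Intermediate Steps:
K = -161/457 (K = (-166 + 5)/(220 + 237) = -161/457 ≈ -0.35230)
(K + 16)*(25 + 45) = (-161/457 + 16)*(25 + 45) = (7151/457)*70 = 500570/457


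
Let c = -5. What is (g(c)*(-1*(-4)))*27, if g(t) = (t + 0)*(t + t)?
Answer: 5400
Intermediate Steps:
g(t) = 2*t² (g(t) = t*(2*t) = 2*t²)
(g(c)*(-1*(-4)))*27 = ((2*(-5)²)*(-1*(-4)))*27 = ((2*25)*4)*27 = (50*4)*27 = 200*27 = 5400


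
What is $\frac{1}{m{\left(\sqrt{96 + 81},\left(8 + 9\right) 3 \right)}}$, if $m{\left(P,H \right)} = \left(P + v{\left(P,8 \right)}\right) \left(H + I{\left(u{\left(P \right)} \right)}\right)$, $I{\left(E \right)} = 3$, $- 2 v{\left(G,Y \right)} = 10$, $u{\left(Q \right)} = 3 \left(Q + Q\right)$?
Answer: $\frac{5}{8208} + \frac{\sqrt{177}}{8208} \approx 0.00223$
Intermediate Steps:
$u{\left(Q \right)} = 6 Q$ ($u{\left(Q \right)} = 3 \cdot 2 Q = 6 Q$)
$v{\left(G,Y \right)} = -5$ ($v{\left(G,Y \right)} = \left(- \frac{1}{2}\right) 10 = -5$)
$m{\left(P,H \right)} = \left(-5 + P\right) \left(3 + H\right)$ ($m{\left(P,H \right)} = \left(P - 5\right) \left(H + 3\right) = \left(-5 + P\right) \left(3 + H\right)$)
$\frac{1}{m{\left(\sqrt{96 + 81},\left(8 + 9\right) 3 \right)}} = \frac{1}{-15 - 5 \left(8 + 9\right) 3 + 3 \sqrt{96 + 81} + \left(8 + 9\right) 3 \sqrt{96 + 81}} = \frac{1}{-15 - 5 \cdot 17 \cdot 3 + 3 \sqrt{177} + 17 \cdot 3 \sqrt{177}} = \frac{1}{-15 - 255 + 3 \sqrt{177} + 51 \sqrt{177}} = \frac{1}{-270 + 54 \sqrt{177}}$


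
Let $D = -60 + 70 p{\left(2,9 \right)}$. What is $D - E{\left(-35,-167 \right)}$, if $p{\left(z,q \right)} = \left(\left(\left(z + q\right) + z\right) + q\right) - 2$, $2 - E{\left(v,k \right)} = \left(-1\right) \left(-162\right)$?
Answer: $1500$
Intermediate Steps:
$E{\left(v,k \right)} = -160$ ($E{\left(v,k \right)} = 2 - \left(-1\right) \left(-162\right) = 2 - 162 = -160$)
$p{\left(z,q \right)} = -2 + 2 q + 2 z$ ($p{\left(z,q \right)} = \left(\left(\left(q + z\right) + z\right) + q\right) - 2 = \left(\left(q + 2 z\right) + q\right) - 2 = \left(2 q + 2 z\right) - 2 = -2 + 2 q + 2 z$)
$D = 1340$ ($D = -60 + 70 \left(-2 + 2 \cdot 9 + 2 \cdot 2\right) = -60 + 70 \left(-2 + 18 + 4\right) = -60 + 70 \cdot 20 = -60 + 1400 = 1340$)
$D - E{\left(-35,-167 \right)} = 1340 - -160 = 1340 + 160 = 1500$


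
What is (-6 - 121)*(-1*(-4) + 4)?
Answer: -1016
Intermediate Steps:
(-6 - 121)*(-1*(-4) + 4) = -127*(4 + 4) = -127*8 = -1016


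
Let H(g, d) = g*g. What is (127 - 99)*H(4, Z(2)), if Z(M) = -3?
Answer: 448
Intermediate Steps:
H(g, d) = g²
(127 - 99)*H(4, Z(2)) = (127 - 99)*4² = 28*16 = 448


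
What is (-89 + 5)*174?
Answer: -14616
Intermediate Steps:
(-89 + 5)*174 = -84*174 = -14616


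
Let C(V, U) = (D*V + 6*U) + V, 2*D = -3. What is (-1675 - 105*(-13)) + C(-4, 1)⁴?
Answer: 3786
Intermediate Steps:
D = -3/2 (D = (½)*(-3) = -3/2 ≈ -1.5000)
C(V, U) = 6*U - V/2 (C(V, U) = (-3*V/2 + 6*U) + V = (6*U - 3*V/2) + V = 6*U - V/2)
(-1675 - 105*(-13)) + C(-4, 1)⁴ = (-1675 - 105*(-13)) + (6*1 - ½*(-4))⁴ = (-1675 + 1365) + (6 + 2)⁴ = -310 + 8⁴ = -310 + 4096 = 3786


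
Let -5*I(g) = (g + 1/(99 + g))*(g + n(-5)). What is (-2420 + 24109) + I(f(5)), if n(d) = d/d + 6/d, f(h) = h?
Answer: 7047362/325 ≈ 21684.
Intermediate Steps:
n(d) = 1 + 6/d
I(g) = -(-⅕ + g)*(g + 1/(99 + g))/5 (I(g) = -(g + 1/(99 + g))*(g + (6 - 5)/(-5))/5 = -(g + 1/(99 + g))*(g - ⅕*1)/5 = -(g + 1/(99 + g))*(g - ⅕)/5 = -(g + 1/(99 + g))*(-⅕ + g)/5 = -(-⅕ + g)*(g + 1/(99 + g))/5)
(-2420 + 24109) + I(f(5)) = (-2420 + 24109) + (1 - 494*5² - 5*5³ + 94*5)/(25*(99 + 5)) = 21689 + (1/25)*(1 - 494*25 - 5*125 + 470)/104 = 21689 + (1/25)*(1/104)*(1 - 12350 - 625 + 470) = 21689 + (1/25)*(1/104)*(-12504) = 21689 - 1563/325 = 7047362/325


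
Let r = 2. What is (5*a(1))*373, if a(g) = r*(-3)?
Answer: -11190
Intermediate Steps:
a(g) = -6 (a(g) = 2*(-3) = -6)
(5*a(1))*373 = (5*(-6))*373 = -30*373 = -11190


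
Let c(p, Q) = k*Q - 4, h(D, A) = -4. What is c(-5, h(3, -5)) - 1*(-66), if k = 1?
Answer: 58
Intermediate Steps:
c(p, Q) = -4 + Q (c(p, Q) = 1*Q - 4 = Q - 4 = -4 + Q)
c(-5, h(3, -5)) - 1*(-66) = (-4 - 4) - 1*(-66) = -8 + 66 = 58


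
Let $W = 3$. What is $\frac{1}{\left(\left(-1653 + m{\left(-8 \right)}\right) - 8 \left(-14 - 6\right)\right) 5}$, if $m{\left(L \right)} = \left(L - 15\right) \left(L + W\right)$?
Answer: $- \frac{1}{6890} \approx -0.00014514$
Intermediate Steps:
$m{\left(L \right)} = \left(-15 + L\right) \left(3 + L\right)$ ($m{\left(L \right)} = \left(L - 15\right) \left(L + 3\right) = \left(-15 + L\right) \left(3 + L\right)$)
$\frac{1}{\left(\left(-1653 + m{\left(-8 \right)}\right) - 8 \left(-14 - 6\right)\right) 5} = \frac{1}{\left(\left(-1653 - \left(-51 - 64\right)\right) - 8 \left(-14 - 6\right)\right) 5} = \frac{1}{\left(\left(-1653 + \left(-45 + 64 + 96\right)\right) - -160\right) 5} = \frac{1}{\left(\left(-1653 + 115\right) + 160\right) 5} = \frac{1}{\left(-1538 + 160\right) 5} = \frac{1}{\left(-1378\right) 5} = \frac{1}{-6890} = - \frac{1}{6890}$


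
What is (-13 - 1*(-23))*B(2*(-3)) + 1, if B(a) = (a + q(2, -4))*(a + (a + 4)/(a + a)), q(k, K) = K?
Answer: 1753/3 ≈ 584.33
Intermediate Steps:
B(a) = (-4 + a)*(a + (4 + a)/(2*a)) (B(a) = (a - 4)*(a + (a + 4)/(a + a)) = (-4 + a)*(a + (4 + a)/((2*a))) = (-4 + a)*(a + (4 + a)*(1/(2*a))) = (-4 + a)*(a + (4 + a)/(2*a)))
(-13 - 1*(-23))*B(2*(-3)) + 1 = (-13 - 1*(-23))*((2*(-3))² - 8/(2*(-3)) - 7*(-3)) + 1 = (-13 + 23)*((-6)² - 8/(-6) - 7/2*(-6)) + 1 = 10*(36 - 8*(-⅙) + 21) + 1 = 10*(36 + 4/3 + 21) + 1 = 10*(175/3) + 1 = 1750/3 + 1 = 1753/3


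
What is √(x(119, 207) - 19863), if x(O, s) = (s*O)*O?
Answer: 18*√8986 ≈ 1706.3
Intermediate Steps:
x(O, s) = s*O² (x(O, s) = (O*s)*O = s*O²)
√(x(119, 207) - 19863) = √(207*119² - 19863) = √(207*14161 - 19863) = √(2931327 - 19863) = √2911464 = 18*√8986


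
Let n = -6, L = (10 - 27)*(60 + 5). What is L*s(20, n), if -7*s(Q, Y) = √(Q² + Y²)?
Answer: 2210*√109/7 ≈ 3296.2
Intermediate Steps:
L = -1105 (L = -17*65 = -1105)
s(Q, Y) = -√(Q² + Y²)/7
L*s(20, n) = -(-1105)*√(20² + (-6)²)/7 = -(-1105)*√(400 + 36)/7 = -(-1105)*√436/7 = -(-1105)*2*√109/7 = -(-2210)*√109/7 = 2210*√109/7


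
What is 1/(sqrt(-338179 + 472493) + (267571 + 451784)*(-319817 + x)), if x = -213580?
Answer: -383701798935/147227070505955166999911 - sqrt(134314)/147227070505955166999911 ≈ -2.6062e-12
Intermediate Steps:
1/(sqrt(-338179 + 472493) + (267571 + 451784)*(-319817 + x)) = 1/(sqrt(-338179 + 472493) + (267571 + 451784)*(-319817 - 213580)) = 1/(sqrt(134314) + 719355*(-533397)) = 1/(sqrt(134314) - 383701798935) = 1/(-383701798935 + sqrt(134314))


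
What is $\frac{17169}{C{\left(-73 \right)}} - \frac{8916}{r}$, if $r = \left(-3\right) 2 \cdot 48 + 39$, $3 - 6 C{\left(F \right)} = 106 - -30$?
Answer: $- \frac{8154886}{11039} \approx -738.73$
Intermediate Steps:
$C{\left(F \right)} = - \frac{133}{6}$ ($C{\left(F \right)} = \frac{1}{2} - \frac{106 - -30}{6} = \frac{1}{2} - \frac{106 + 30}{6} = \frac{1}{2} - \frac{68}{3} = - \frac{133}{6}$)
$r = -249$ ($r = \left(-6\right) 48 + 39 = -288 + 39 = -249$)
$\frac{17169}{C{\left(-73 \right)}} - \frac{8916}{r} = \frac{17169}{- \frac{133}{6}} - \frac{8916}{-249} = 17169 \left(- \frac{6}{133}\right) - - \frac{2972}{83} = - \frac{103014}{133} + \frac{2972}{83} = - \frac{8154886}{11039}$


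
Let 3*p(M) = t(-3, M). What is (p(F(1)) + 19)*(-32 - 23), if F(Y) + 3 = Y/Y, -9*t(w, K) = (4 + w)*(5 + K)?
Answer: -9350/9 ≈ -1038.9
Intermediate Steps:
t(w, K) = -(4 + w)*(5 + K)/9
F(Y) = -2 (F(Y) = -3 + Y/Y = -3 + 1 = -2)
p(M) = -5/27 - M/27 (p(M) = (-20/9 - 5/9*(-3) - 4*M/9 - 1/9*M*(-3))/3 = (-20/9 + 5/3 - 4*M/9 + M/3)/3 = (-5/9 - M/9)/3 = -5/27 - M/27)
(p(F(1)) + 19)*(-32 - 23) = ((-5/27 - 1/27*(-2)) + 19)*(-32 - 23) = ((-5/27 + 2/27) + 19)*(-55) = (-1/9 + 19)*(-55) = (170/9)*(-55) = -9350/9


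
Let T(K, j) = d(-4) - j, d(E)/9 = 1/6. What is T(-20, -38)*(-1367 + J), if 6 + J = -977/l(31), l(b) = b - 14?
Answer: -960561/17 ≈ -56504.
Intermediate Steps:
d(E) = 3/2 (d(E) = 9/6 = 9*(⅙) = 3/2)
T(K, j) = 3/2 - j
l(b) = -14 + b
J = -1079/17 (J = -6 - 977/(-14 + 31) = -6 - 977/17 = -1079/17 ≈ -63.471)
T(-20, -38)*(-1367 + J) = (3/2 - 1*(-38))*(-1367 - 1079/17) = (3/2 + 38)*(-24318/17) = (79/2)*(-24318/17) = -960561/17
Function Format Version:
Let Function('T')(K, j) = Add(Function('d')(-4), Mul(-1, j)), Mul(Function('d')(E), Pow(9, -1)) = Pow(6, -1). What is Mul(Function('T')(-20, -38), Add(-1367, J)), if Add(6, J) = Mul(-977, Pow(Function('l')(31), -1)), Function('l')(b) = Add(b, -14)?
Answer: Rational(-960561, 17) ≈ -56504.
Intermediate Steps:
Function('d')(E) = Rational(3, 2) (Function('d')(E) = Mul(9, Pow(6, -1)) = Mul(9, Rational(1, 6)) = Rational(3, 2))
Function('T')(K, j) = Add(Rational(3, 2), Mul(-1, j))
Function('l')(b) = Add(-14, b)
J = Rational(-1079, 17) (J = Add(-6, Mul(-977, Pow(Add(-14, 31), -1))) = Add(-6, Mul(-977, Pow(17, -1))) = Add(-6, Mul(-977, Rational(1, 17))) = Add(-6, Rational(-977, 17)) = Rational(-1079, 17) ≈ -63.471)
Mul(Function('T')(-20, -38), Add(-1367, J)) = Mul(Add(Rational(3, 2), Mul(-1, -38)), Add(-1367, Rational(-1079, 17))) = Mul(Add(Rational(3, 2), 38), Rational(-24318, 17)) = Mul(Rational(79, 2), Rational(-24318, 17)) = Rational(-960561, 17)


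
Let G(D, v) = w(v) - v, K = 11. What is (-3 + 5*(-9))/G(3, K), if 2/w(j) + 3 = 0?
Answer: 144/35 ≈ 4.1143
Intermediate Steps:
w(j) = -⅔ (w(j) = 2/(-3 + 0) = 2/(-3) = 2*(-⅓) = -⅔)
G(D, v) = -⅔ - v
(-3 + 5*(-9))/G(3, K) = (-3 + 5*(-9))/(-⅔ - 1*11) = (-3 - 45)/(-⅔ - 11) = -48/(-35/3) = -48*(-3/35) = 144/35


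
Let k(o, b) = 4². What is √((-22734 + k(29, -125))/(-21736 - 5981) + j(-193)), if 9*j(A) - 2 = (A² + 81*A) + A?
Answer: √1829448842231/27717 ≈ 48.799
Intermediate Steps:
j(A) = 2/9 + A²/9 + 82*A/9 (j(A) = 2/9 + ((A² + 81*A) + A)/9 = 2/9 + (A² + 82*A)/9 = 2/9 + (A²/9 + 82*A/9) = 2/9 + A²/9 + 82*A/9)
k(o, b) = 16
√((-22734 + k(29, -125))/(-21736 - 5981) + j(-193)) = √((-22734 + 16)/(-21736 - 5981) + (2/9 + (⅑)*(-193)² + (82/9)*(-193))) = √(-22718/(-27717) + (2/9 + (⅑)*37249 - 15826/9)) = √(-22718*(-1/27717) + (2/9 + 37249/9 - 15826/9)) = √(22718/27717 + 21425/9) = √(198013729/83151) = √1829448842231/27717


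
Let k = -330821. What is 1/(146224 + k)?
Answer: -1/184597 ≈ -5.4172e-6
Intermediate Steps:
1/(146224 + k) = 1/(146224 - 330821) = 1/(-184597) = -1/184597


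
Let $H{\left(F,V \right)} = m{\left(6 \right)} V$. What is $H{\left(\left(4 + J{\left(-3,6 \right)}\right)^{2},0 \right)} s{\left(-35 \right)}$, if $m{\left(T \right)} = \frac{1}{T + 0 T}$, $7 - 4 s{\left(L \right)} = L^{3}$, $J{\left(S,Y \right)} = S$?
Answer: $0$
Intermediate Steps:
$s{\left(L \right)} = \frac{7}{4} - \frac{L^{3}}{4}$
$m{\left(T \right)} = \frac{1}{T}$ ($m{\left(T \right)} = \frac{1}{T + 0} = \frac{1}{T}$)
$H{\left(F,V \right)} = \frac{V}{6}$
$H{\left(\left(4 + J{\left(-3,6 \right)}\right)^{2},0 \right)} s{\left(-35 \right)} = \frac{1}{6} \cdot 0 \left(\frac{7}{4} - \frac{\left(-35\right)^{3}}{4}\right) = 0 \left(\frac{7}{4} - - \frac{42875}{4}\right) = 0 \left(\frac{7}{4} + \frac{42875}{4}\right) = 0 \cdot \frac{21441}{2} = 0$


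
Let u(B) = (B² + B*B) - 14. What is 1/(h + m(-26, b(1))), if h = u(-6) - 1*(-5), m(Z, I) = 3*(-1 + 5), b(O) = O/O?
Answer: 1/75 ≈ 0.013333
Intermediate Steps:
b(O) = 1
u(B) = -14 + 2*B² (u(B) = (B² + B²) - 14 = 2*B² - 14 = -14 + 2*B²)
m(Z, I) = 12 (m(Z, I) = 3*4 = 12)
h = 63 (h = (-14 + 2*(-6)²) - 1*(-5) = (-14 + 2*36) + 5 = (-14 + 72) + 5 = 58 + 5 = 63)
1/(h + m(-26, b(1))) = 1/(63 + 12) = 1/75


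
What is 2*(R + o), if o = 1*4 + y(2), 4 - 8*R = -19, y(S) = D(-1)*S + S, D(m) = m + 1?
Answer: 71/4 ≈ 17.750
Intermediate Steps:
D(m) = 1 + m
y(S) = S (y(S) = (1 - 1)*S + S = 0*S + S = 0 + S = S)
R = 23/8 (R = 1/2 - 1/8*(-19) = 1/2 + 19/8 = 23/8 ≈ 2.8750)
o = 6 (o = 1*4 + 2 = 4 + 2 = 6)
2*(R + o) = 2*(23/8 + 6) = 2*(71/8) = 71/4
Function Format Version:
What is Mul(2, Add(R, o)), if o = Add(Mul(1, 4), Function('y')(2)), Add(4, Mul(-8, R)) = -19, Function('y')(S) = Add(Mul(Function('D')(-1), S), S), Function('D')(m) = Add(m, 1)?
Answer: Rational(71, 4) ≈ 17.750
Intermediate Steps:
Function('D')(m) = Add(1, m)
Function('y')(S) = S (Function('y')(S) = Add(Mul(Add(1, -1), S), S) = Add(Mul(0, S), S) = Add(0, S) = S)
R = Rational(23, 8) (R = Add(Rational(1, 2), Mul(Rational(-1, 8), -19)) = Add(Rational(1, 2), Rational(19, 8)) = Rational(23, 8) ≈ 2.8750)
o = 6 (o = Add(Mul(1, 4), 2) = Add(4, 2) = 6)
Mul(2, Add(R, o)) = Mul(2, Add(Rational(23, 8), 6)) = Mul(2, Rational(71, 8)) = Rational(71, 4)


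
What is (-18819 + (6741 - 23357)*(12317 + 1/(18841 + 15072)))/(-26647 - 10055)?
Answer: 2313749372233/414891642 ≈ 5576.8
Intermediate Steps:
(-18819 + (6741 - 23357)*(12317 + 1/(18841 + 15072)))/(-26647 - 10055) = (-18819 - 16616*(12317 + 1/33913))/(-36702) = (-18819 - 16616*(12317 + 1/33913))*(-1/36702) = (-18819 - 16616*417706422/33913)*(-1/36702) = (-18819 - 6940609907952/33913)*(-1/36702) = -6941248116699/33913*(-1/36702) = 2313749372233/414891642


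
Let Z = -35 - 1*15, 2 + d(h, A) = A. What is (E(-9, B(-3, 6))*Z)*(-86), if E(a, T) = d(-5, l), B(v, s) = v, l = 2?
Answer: 0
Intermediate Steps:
d(h, A) = -2 + A
E(a, T) = 0 (E(a, T) = -2 + 2 = 0)
Z = -50 (Z = -35 - 15 = -50)
(E(-9, B(-3, 6))*Z)*(-86) = (0*(-50))*(-86) = 0*(-86) = 0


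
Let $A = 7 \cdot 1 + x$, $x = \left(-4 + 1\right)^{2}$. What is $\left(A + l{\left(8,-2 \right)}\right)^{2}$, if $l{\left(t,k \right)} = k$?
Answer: $196$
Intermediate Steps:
$x = 9$ ($x = \left(-3\right)^{2} = 9$)
$A = 16$ ($A = 7 \cdot 1 + 9 = 7 + 9 = 16$)
$\left(A + l{\left(8,-2 \right)}\right)^{2} = \left(16 - 2\right)^{2} = 14^{2} = 196$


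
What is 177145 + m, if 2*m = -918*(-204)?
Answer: 270781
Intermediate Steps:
m = 93636 (m = (-918*(-204))/2 = (½)*187272 = 93636)
177145 + m = 177145 + 93636 = 270781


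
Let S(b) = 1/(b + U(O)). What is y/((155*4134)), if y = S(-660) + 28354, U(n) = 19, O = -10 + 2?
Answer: 18174913/410733570 ≈ 0.044250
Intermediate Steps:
O = -8
S(b) = 1/(19 + b) (S(b) = 1/(b + 19) = 1/(19 + b))
y = 18174913/641 (y = 1/(19 - 660) + 28354 = 1/(-641) + 28354 = -1/641 + 28354 = 18174913/641 ≈ 28354.)
y/((155*4134)) = 18174913/(641*((155*4134))) = (18174913/641)/640770 = (18174913/641)*(1/640770) = 18174913/410733570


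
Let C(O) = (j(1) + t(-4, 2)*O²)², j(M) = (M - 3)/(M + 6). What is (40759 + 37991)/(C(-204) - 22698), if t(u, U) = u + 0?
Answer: 1929375/678903225149 ≈ 2.8419e-6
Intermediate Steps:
t(u, U) = u
j(M) = (-3 + M)/(6 + M)
C(O) = (-2/7 - 4*O²)² (C(O) = ((-3 + 1)/(6 + 1) - 4*O²)² = (-2/7 - 4*O²)²)
(40759 + 37991)/(C(-204) - 22698) = (40759 + 37991)/(4*(1 + 14*(-204)²)²/49 - 22698) = 78750/(4*(1 + 14*41616)²/49 - 22698) = 78750/(4*(1 + 582624)²/49 - 22698) = 78750/((4/49)*582625² - 22698) = 78750/((4/49)*339451890625 - 22698) = 78750/(1357807562500/49 - 22698) = 78750/(1357806450298/49) = 78750*(49/1357806450298) = 1929375/678903225149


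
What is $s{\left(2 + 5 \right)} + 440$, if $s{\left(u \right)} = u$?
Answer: $447$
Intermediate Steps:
$s{\left(2 + 5 \right)} + 440 = \left(2 + 5\right) + 440 = 7 + 440 = 447$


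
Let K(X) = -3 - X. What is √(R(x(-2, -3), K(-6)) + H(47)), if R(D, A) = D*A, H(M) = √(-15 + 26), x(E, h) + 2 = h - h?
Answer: √(-6 + √11) ≈ 1.6381*I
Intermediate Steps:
x(E, h) = -2 (x(E, h) = -2 + (h - h) = -2 + 0 = -2)
H(M) = √11
R(D, A) = A*D
√(R(x(-2, -3), K(-6)) + H(47)) = √((-3 - 1*(-6))*(-2) + √11) = √((-3 + 6)*(-2) + √11) = √(3*(-2) + √11) = √(-6 + √11)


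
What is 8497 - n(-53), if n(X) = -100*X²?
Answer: 289397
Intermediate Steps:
8497 - n(-53) = 8497 - (-100)*(-53)² = 8497 - (-100)*2809 = 8497 - 1*(-280900) = 8497 + 280900 = 289397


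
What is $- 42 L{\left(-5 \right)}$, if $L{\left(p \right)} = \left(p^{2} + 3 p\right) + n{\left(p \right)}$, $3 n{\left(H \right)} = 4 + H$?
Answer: $-406$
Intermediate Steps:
$n{\left(H \right)} = \frac{4}{3} + \frac{H}{3}$ ($n{\left(H \right)} = \frac{4 + H}{3} = \frac{4}{3} + \frac{H}{3}$)
$L{\left(p \right)} = \frac{4}{3} + p^{2} + \frac{10 p}{3}$ ($L{\left(p \right)} = \left(p^{2} + 3 p\right) + \left(\frac{4}{3} + \frac{p}{3}\right) = \frac{4}{3} + p^{2} + \frac{10 p}{3}$)
$- 42 L{\left(-5 \right)} = - 42 \left(\frac{4}{3} + \left(-5\right)^{2} + \frac{10}{3} \left(-5\right)\right) = - 42 \left(\frac{4}{3} + 25 - \frac{50}{3}\right) = \left(-42\right) \frac{29}{3} = -406$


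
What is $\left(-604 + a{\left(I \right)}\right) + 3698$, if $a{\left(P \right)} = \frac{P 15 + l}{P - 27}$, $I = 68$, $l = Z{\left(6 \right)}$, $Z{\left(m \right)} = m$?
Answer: $\frac{127880}{41} \approx 3119.0$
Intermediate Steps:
$l = 6$
$a{\left(P \right)} = \frac{6 + 15 P}{-27 + P}$ ($a{\left(P \right)} = \frac{P 15 + 6}{P - 27} = \frac{15 P + 6}{-27 + P} = \frac{6 + 15 P}{-27 + P}$)
$\left(-604 + a{\left(I \right)}\right) + 3698 = \left(-604 + \frac{3 \left(2 + 5 \cdot 68\right)}{-27 + 68}\right) + 3698 = \left(-604 + \frac{3 \left(2 + 340\right)}{41}\right) + 3698 = \left(-604 + 3 \cdot \frac{1}{41} \cdot 342\right) + 3698 = \left(-604 + \frac{1026}{41}\right) + 3698 = - \frac{23738}{41} + 3698 = \frac{127880}{41}$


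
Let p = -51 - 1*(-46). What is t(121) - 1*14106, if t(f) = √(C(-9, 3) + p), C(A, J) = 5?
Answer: -14106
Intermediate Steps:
p = -5 (p = -51 + 46 = -5)
t(f) = 0 (t(f) = √(5 - 5) = √0 = 0)
t(121) - 1*14106 = 0 - 1*14106 = 0 - 14106 = -14106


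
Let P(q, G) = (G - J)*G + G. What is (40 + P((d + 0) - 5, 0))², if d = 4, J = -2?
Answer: 1600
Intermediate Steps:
P(q, G) = G + G*(2 + G) (P(q, G) = (G - 1*(-2))*G + G = (G + 2)*G + G = (2 + G)*G + G = G*(2 + G) + G = G + G*(2 + G))
(40 + P((d + 0) - 5, 0))² = (40 + 0*(3 + 0))² = (40 + 0*3)² = (40 + 0)² = 40² = 1600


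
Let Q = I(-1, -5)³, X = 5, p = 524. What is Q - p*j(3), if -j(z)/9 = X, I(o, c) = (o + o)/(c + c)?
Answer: 2947501/125 ≈ 23580.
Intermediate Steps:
I(o, c) = o/c (I(o, c) = (2*o)/((2*c)) = (2*o)*(1/(2*c)) = o/c)
j(z) = -45 (j(z) = -9*5 = -45)
Q = 1/125 (Q = (-1/(-5))³ = (-1*(-⅕))³ = (⅕)³ = 1/125 ≈ 0.0080000)
Q - p*j(3) = 1/125 - 524*(-45) = 1/125 - 1*(-23580) = 1/125 + 23580 = 2947501/125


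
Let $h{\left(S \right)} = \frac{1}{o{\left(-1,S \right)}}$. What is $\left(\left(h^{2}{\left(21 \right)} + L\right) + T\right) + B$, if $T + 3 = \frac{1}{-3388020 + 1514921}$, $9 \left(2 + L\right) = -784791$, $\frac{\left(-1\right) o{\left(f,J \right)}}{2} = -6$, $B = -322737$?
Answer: $- \frac{110571849237941}{269726256} \approx -4.0994 \cdot 10^{5}$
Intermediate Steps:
$o{\left(f,J \right)} = 12$ ($o{\left(f,J \right)} = \left(-2\right) \left(-6\right) = 12$)
$h{\left(S \right)} = \frac{1}{12}$
$L = -87201$ ($L = -2 + \frac{1}{9} \left(-784791\right) = -2 - 87199 = -87201$)
$T = - \frac{5619298}{1873099}$ ($T = -3 + \frac{1}{-3388020 + 1514921} = -3 + \frac{1}{-1873099} = -3 - \frac{1}{1873099} = - \frac{5619298}{1873099} \approx -3.0$)
$\left(\left(h^{2}{\left(21 \right)} + L\right) + T\right) + B = \left(\left(\left(\frac{1}{12}\right)^{2} - 87201\right) - \frac{5619298}{1873099}\right) - 322737 = \left(\left(\frac{1}{144} - 87201\right) - \frac{5619298}{1873099}\right) - 322737 = \left(- \frac{12556943}{144} - \frac{5619298}{1873099}\right) - 322737 = - \frac{23521206555269}{269726256} - 322737 = - \frac{110571849237941}{269726256}$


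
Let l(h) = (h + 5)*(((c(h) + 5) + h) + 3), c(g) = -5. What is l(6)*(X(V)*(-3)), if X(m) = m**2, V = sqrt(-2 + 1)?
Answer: 297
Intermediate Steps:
V = I (V = sqrt(-1) = I ≈ 1.0*I)
l(h) = (3 + h)*(5 + h) (l(h) = (h + 5)*(((-5 + 5) + h) + 3) = (5 + h)*((0 + h) + 3) = (5 + h)*(h + 3) = (5 + h)*(3 + h) = (3 + h)*(5 + h))
l(6)*(X(V)*(-3)) = (15 + 6**2 + 8*6)*(I**2*(-3)) = (15 + 36 + 48)*(-1*(-3)) = 99*3 = 297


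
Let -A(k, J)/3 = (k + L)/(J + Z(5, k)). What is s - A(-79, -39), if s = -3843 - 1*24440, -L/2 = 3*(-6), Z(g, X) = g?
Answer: -961493/34 ≈ -28279.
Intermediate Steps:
L = 36 (L = -6*(-6) = -2*(-18) = 36)
A(k, J) = -3*(36 + k)/(5 + J) (A(k, J) = -3*(k + 36)/(J + 5) = -3*(36 + k)/(5 + J))
s = -28283 (s = -3843 - 24440 = -28283)
s - A(-79, -39) = -28283 - 3*(-36 - 1*(-79))/(5 - 39) = -28283 - 3*(-36 + 79)/(-34) = -28283 - 3*(-1)*43/34 = -28283 - 1*(-129/34) = -28283 + 129/34 = -961493/34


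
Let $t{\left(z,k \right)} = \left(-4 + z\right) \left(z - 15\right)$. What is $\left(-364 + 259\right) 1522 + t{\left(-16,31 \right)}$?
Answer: $-159190$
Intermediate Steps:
$t{\left(z,k \right)} = \left(-15 + z\right) \left(-4 + z\right)$ ($t{\left(z,k \right)} = \left(-4 + z\right) \left(-15 + z\right) = \left(-15 + z\right) \left(-4 + z\right)$)
$\left(-364 + 259\right) 1522 + t{\left(-16,31 \right)} = \left(-364 + 259\right) 1522 + \left(60 + \left(-16\right)^{2} - -304\right) = \left(-105\right) 1522 + \left(60 + 256 + 304\right) = -159810 + 620 = -159190$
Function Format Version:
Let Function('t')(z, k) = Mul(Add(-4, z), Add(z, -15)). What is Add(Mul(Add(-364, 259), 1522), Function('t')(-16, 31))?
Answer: -159190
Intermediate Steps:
Function('t')(z, k) = Mul(Add(-15, z), Add(-4, z)) (Function('t')(z, k) = Mul(Add(-4, z), Add(-15, z)) = Mul(Add(-15, z), Add(-4, z)))
Add(Mul(Add(-364, 259), 1522), Function('t')(-16, 31)) = Add(Mul(Add(-364, 259), 1522), Add(60, Pow(-16, 2), Mul(-19, -16))) = Add(Mul(-105, 1522), Add(60, 256, 304)) = Add(-159810, 620) = -159190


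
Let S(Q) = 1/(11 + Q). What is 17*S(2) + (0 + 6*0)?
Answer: 17/13 ≈ 1.3077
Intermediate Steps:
17*S(2) + (0 + 6*0) = 17/(11 + 2) + (0 + 6*0) = 17/13 + (0 + 0) = 17*(1/13) + 0 = 17/13 + 0 = 17/13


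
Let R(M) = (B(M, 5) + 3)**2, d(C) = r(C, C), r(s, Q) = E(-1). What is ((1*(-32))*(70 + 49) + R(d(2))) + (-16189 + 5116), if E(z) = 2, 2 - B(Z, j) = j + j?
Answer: -14856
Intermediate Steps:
B(Z, j) = 2 - 2*j (B(Z, j) = 2 - (j + j) = 2 - 2*j)
r(s, Q) = 2
d(C) = 2
R(M) = 25 (R(M) = ((2 - 2*5) + 3)**2 = ((2 - 10) + 3)**2 = (-8 + 3)**2 = (-5)**2 = 25)
((1*(-32))*(70 + 49) + R(d(2))) + (-16189 + 5116) = ((1*(-32))*(70 + 49) + 25) + (-16189 + 5116) = (-32*119 + 25) - 11073 = (-3808 + 25) - 11073 = -3783 - 11073 = -14856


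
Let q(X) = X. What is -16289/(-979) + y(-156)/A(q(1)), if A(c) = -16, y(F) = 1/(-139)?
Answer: 36227715/2177296 ≈ 16.639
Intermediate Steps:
y(F) = -1/139
-16289/(-979) + y(-156)/A(q(1)) = -16289/(-979) - 1/139/(-16) = -16289*(-1/979) - 1/139*(-1/16) = 16289/979 + 1/2224 = 36227715/2177296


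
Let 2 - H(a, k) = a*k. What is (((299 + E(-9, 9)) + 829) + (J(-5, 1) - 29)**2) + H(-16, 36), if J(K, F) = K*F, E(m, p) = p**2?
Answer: 2943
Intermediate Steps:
J(K, F) = F*K
H(a, k) = 2 - a*k
(((299 + E(-9, 9)) + 829) + (J(-5, 1) - 29)**2) + H(-16, 36) = (((299 + 9**2) + 829) + (1*(-5) - 29)**2) + (2 - 1*(-16)*36) = (((299 + 81) + 829) + (-5 - 29)**2) + (2 + 576) = ((380 + 829) + (-34)**2) + 578 = (1209 + 1156) + 578 = 2365 + 578 = 2943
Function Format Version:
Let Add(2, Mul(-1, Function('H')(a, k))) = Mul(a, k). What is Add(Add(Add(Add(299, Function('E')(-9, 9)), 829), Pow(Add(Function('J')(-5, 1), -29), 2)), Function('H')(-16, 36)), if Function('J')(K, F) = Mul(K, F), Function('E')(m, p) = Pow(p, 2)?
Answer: 2943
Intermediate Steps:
Function('J')(K, F) = Mul(F, K)
Function('H')(a, k) = Add(2, Mul(-1, a, k)) (Function('H')(a, k) = Add(2, Mul(-1, Mul(a, k))) = Add(2, Mul(-1, a, k)))
Add(Add(Add(Add(299, Function('E')(-9, 9)), 829), Pow(Add(Function('J')(-5, 1), -29), 2)), Function('H')(-16, 36)) = Add(Add(Add(Add(299, Pow(9, 2)), 829), Pow(Add(Mul(1, -5), -29), 2)), Add(2, Mul(-1, -16, 36))) = Add(Add(Add(Add(299, 81), 829), Pow(Add(-5, -29), 2)), Add(2, 576)) = Add(Add(Add(380, 829), Pow(-34, 2)), 578) = Add(Add(1209, 1156), 578) = Add(2365, 578) = 2943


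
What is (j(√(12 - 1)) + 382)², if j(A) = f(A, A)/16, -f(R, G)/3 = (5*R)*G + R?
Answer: 8841727/64 - 17841*√11/128 ≈ 1.3769e+5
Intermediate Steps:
f(R, G) = -3*R - 15*G*R (f(R, G) = -3*((5*R)*G + R) = -3*(5*G*R + R) = -3*(R + 5*G*R) = -3*R - 15*G*R)
j(A) = -3*A*(1 + 5*A)/16
(j(√(12 - 1)) + 382)² = (-3*√(12 - 1)*(1 + 5*√(12 - 1))/16 + 382)² = (-3*√11*(1 + 5*√11)/16 + 382)² = (382 - 3*√11*(1 + 5*√11)/16)²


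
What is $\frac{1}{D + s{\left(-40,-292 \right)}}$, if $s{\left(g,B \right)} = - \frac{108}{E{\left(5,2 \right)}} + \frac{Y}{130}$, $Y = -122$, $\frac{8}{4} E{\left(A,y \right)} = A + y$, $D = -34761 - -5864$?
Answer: $- \frac{455}{13162602} \approx -3.4568 \cdot 10^{-5}$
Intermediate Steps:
$D = -28897$ ($D = -34761 + 5864 = -28897$)
$E{\left(A,y \right)} = \frac{A}{2} + \frac{y}{2}$ ($E{\left(A,y \right)} = \frac{A + y}{2} = \frac{A}{2} + \frac{y}{2}$)
$s{\left(g,B \right)} = - \frac{14467}{455}$ ($s{\left(g,B \right)} = - \frac{108}{\frac{1}{2} \cdot 5 + \frac{1}{2} \cdot 2} - \frac{122}{130} = - \frac{108}{\frac{5}{2} + 1} - \frac{61}{65} = - \frac{108}{\frac{7}{2}} - \frac{61}{65} = \left(-108\right) \frac{2}{7} - \frac{61}{65} = - \frac{216}{7} - \frac{61}{65} = - \frac{14467}{455}$)
$\frac{1}{D + s{\left(-40,-292 \right)}} = \frac{1}{-28897 - \frac{14467}{455}} = \frac{1}{- \frac{13162602}{455}} = - \frac{455}{13162602}$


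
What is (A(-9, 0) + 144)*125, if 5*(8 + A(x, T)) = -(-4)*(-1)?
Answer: 16900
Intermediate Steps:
A(x, T) = -44/5 (A(x, T) = -8 + (-(-4)*(-1))/5 = -8 + (-1*4)/5 = -8 + (⅕)*(-4) = -8 - ⅘ = -44/5)
(A(-9, 0) + 144)*125 = (-44/5 + 144)*125 = (676/5)*125 = 16900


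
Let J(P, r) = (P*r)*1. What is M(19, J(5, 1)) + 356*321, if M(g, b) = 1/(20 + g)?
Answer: 4456765/39 ≈ 1.1428e+5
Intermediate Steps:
J(P, r) = P*r
M(19, J(5, 1)) + 356*321 = 1/(20 + 19) + 356*321 = 1/39 + 114276 = 4456765/39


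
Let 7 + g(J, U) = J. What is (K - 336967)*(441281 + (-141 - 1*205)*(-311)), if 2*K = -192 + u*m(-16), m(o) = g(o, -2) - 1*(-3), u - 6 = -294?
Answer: -183428704321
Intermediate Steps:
u = -288 (u = 6 - 294 = -288)
g(J, U) = -7 + J
m(o) = -4 + o (m(o) = (-7 + o) - 1*(-3) = (-7 + o) + 3 = -4 + o)
K = 2784 (K = (-192 - 288*(-4 - 16))/2 = (-192 - 288*(-20))/2 = (-192 + 5760)/2 = (½)*5568 = 2784)
(K - 336967)*(441281 + (-141 - 1*205)*(-311)) = (2784 - 336967)*(441281 + (-141 - 1*205)*(-311)) = -334183*(441281 + (-141 - 205)*(-311)) = -334183*(441281 - 346*(-311)) = -334183*(441281 + 107606) = -334183*548887 = -183428704321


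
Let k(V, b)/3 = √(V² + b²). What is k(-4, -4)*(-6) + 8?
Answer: 8 - 72*√2 ≈ -93.823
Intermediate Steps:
k(V, b) = 3*√(V² + b²)
k(-4, -4)*(-6) + 8 = (3*√((-4)² + (-4)²))*(-6) + 8 = (3*√(16 + 16))*(-6) + 8 = (3*√32)*(-6) + 8 = (3*(4*√2))*(-6) + 8 = (12*√2)*(-6) + 8 = -72*√2 + 8 = 8 - 72*√2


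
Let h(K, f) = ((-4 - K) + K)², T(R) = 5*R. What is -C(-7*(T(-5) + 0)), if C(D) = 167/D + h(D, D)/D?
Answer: -183/175 ≈ -1.0457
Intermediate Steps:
h(K, f) = 16 (h(K, f) = (-4)² = 16)
C(D) = 183/D (C(D) = 167/D + 16/D = 183/D)
-C(-7*(T(-5) + 0)) = -183/((-7*(5*(-5) + 0))) = -183/((-7*(-25 + 0))) = -183/((-7*(-25))) = -183/175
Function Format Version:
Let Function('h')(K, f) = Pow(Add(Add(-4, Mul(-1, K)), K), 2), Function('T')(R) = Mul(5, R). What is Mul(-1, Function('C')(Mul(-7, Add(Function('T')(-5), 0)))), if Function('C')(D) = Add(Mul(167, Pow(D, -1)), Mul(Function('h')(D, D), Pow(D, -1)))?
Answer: Rational(-183, 175) ≈ -1.0457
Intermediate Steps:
Function('h')(K, f) = 16 (Function('h')(K, f) = Pow(-4, 2) = 16)
Function('C')(D) = Mul(183, Pow(D, -1)) (Function('C')(D) = Add(Mul(167, Pow(D, -1)), Mul(16, Pow(D, -1))) = Mul(183, Pow(D, -1)))
Mul(-1, Function('C')(Mul(-7, Add(Function('T')(-5), 0)))) = Mul(-1, Mul(183, Pow(Mul(-7, Add(Mul(5, -5), 0)), -1))) = Mul(-1, Mul(183, Pow(Mul(-7, Add(-25, 0)), -1))) = Mul(-1, Mul(183, Pow(Mul(-7, -25), -1))) = Mul(-1, Mul(183, Pow(175, -1))) = Mul(-1, Mul(183, Rational(1, 175))) = Mul(-1, Rational(183, 175)) = Rational(-183, 175)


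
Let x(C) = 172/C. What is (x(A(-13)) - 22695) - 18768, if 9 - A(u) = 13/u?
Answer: -207229/5 ≈ -41446.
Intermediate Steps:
A(u) = 9 - 13/u
(x(A(-13)) - 22695) - 18768 = (172/(9 - 13/(-13)) - 22695) - 18768 = (172/(9 - 13*(-1/13)) - 22695) - 18768 = (172/(9 + 1) - 22695) - 18768 = (172/10 - 22695) - 18768 = (172*(1/10) - 22695) - 18768 = (86/5 - 22695) - 18768 = -113389/5 - 18768 = -207229/5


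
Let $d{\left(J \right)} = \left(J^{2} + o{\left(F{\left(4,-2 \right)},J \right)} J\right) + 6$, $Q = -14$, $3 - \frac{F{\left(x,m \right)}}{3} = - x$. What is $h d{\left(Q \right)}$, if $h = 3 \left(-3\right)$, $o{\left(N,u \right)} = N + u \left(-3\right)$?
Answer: $6120$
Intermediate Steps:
$F{\left(x,m \right)} = 9 + 3 x$ ($F{\left(x,m \right)} = 9 - 3 \left(- x\right) = 9 + 3 x$)
$o{\left(N,u \right)} = N - 3 u$
$d{\left(J \right)} = 6 + J^{2} + J \left(21 - 3 J\right)$ ($d{\left(J \right)} = \left(J^{2} + \left(\left(9 + 3 \cdot 4\right) - 3 J\right) J\right) + 6 = \left(J^{2} + \left(\left(9 + 12\right) - 3 J\right) J\right) + 6 = \left(J^{2} + \left(21 - 3 J\right) J\right) + 6 = \left(J^{2} + J \left(21 - 3 J\right)\right) + 6 = 6 + J^{2} + J \left(21 - 3 J\right)$)
$h = -9$
$h d{\left(Q \right)} = - 9 \left(6 - 2 \left(-14\right)^{2} + 21 \left(-14\right)\right) = - 9 \left(6 - 392 - 294\right) = \left(-9\right) \left(-680\right) = 6120$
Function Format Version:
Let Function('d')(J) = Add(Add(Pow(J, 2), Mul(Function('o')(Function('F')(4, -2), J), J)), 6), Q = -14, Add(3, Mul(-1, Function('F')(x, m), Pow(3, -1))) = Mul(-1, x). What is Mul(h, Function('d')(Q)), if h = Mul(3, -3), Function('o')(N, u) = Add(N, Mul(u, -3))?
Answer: 6120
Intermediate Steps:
Function('F')(x, m) = Add(9, Mul(3, x)) (Function('F')(x, m) = Add(9, Mul(-3, Mul(-1, x))) = Add(9, Mul(3, x)))
Function('o')(N, u) = Add(N, Mul(-3, u))
Function('d')(J) = Add(6, Pow(J, 2), Mul(J, Add(21, Mul(-3, J)))) (Function('d')(J) = Add(Add(Pow(J, 2), Mul(Add(Add(9, Mul(3, 4)), Mul(-3, J)), J)), 6) = Add(Add(Pow(J, 2), Mul(Add(Add(9, 12), Mul(-3, J)), J)), 6) = Add(Add(Pow(J, 2), Mul(Add(21, Mul(-3, J)), J)), 6) = Add(Add(Pow(J, 2), Mul(J, Add(21, Mul(-3, J)))), 6) = Add(6, Pow(J, 2), Mul(J, Add(21, Mul(-3, J)))))
h = -9
Mul(h, Function('d')(Q)) = Mul(-9, Add(6, Mul(-2, Pow(-14, 2)), Mul(21, -14))) = Mul(-9, Add(6, Mul(-2, 196), -294)) = Mul(-9, Add(6, -392, -294)) = Mul(-9, -680) = 6120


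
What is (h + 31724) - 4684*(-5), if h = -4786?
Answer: 50358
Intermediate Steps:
(h + 31724) - 4684*(-5) = (-4786 + 31724) - 4684*(-5) = 26938 + 23420 = 50358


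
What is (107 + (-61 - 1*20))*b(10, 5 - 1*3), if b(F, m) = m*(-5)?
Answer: -260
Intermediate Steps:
b(F, m) = -5*m
(107 + (-61 - 1*20))*b(10, 5 - 1*3) = (107 + (-61 - 1*20))*(-5*(5 - 1*3)) = (107 + (-61 - 20))*(-5*(5 - 3)) = (107 - 81)*(-5*2) = 26*(-10) = -260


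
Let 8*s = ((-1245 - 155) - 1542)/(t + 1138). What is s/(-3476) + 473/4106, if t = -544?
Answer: 1956267787/16955677728 ≈ 0.11538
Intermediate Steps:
s = -1471/2376 (s = (((-1245 - 155) - 1542)/(-544 + 1138))/8 = ((-1400 - 1542)/594)/8 = (-2942*1/594)/8 = (⅛)*(-1471/297) = -1471/2376 ≈ -0.61911)
s/(-3476) + 473/4106 = -1471/2376/(-3476) + 473/4106 = -1471/2376*(-1/3476) + 473*(1/4106) = 1471/8258976 + 473/4106 = 1956267787/16955677728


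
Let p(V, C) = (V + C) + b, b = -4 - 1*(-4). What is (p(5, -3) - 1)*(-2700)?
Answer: -2700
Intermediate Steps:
b = 0 (b = -4 + 4 = 0)
p(V, C) = C + V (p(V, C) = (V + C) + 0 = (C + V) + 0 = C + V)
(p(5, -3) - 1)*(-2700) = ((-3 + 5) - 1)*(-2700) = (2 - 1)*(-2700) = 1*(-2700) = -2700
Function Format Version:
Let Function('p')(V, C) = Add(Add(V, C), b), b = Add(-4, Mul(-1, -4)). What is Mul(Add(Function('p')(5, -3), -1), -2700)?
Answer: -2700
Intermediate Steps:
b = 0 (b = Add(-4, 4) = 0)
Function('p')(V, C) = Add(C, V) (Function('p')(V, C) = Add(Add(V, C), 0) = Add(Add(C, V), 0) = Add(C, V))
Mul(Add(Function('p')(5, -3), -1), -2700) = Mul(Add(Add(-3, 5), -1), -2700) = Mul(Add(2, -1), -2700) = Mul(1, -2700) = -2700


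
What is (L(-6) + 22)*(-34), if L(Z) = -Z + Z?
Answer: -748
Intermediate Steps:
L(Z) = 0
(L(-6) + 22)*(-34) = (0 + 22)*(-34) = 22*(-34) = -748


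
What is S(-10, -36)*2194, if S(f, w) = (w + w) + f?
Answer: -179908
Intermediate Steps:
S(f, w) = f + 2*w (S(f, w) = 2*w + f = f + 2*w)
S(-10, -36)*2194 = (-10 + 2*(-36))*2194 = (-10 - 72)*2194 = -82*2194 = -179908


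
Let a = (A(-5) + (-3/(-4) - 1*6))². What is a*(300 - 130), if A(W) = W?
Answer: 142885/8 ≈ 17861.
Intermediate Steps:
a = 1681/16 (a = (-5 + (-3/(-4) - 1*6))² = (-5 + (-3*(-¼) - 6))² = (-5 + (¾ - 6))² = (-5 - 21/4)² = (-41/4)² = 1681/16 ≈ 105.06)
a*(300 - 130) = 1681*(300 - 130)/16 = (1681/16)*170 = 142885/8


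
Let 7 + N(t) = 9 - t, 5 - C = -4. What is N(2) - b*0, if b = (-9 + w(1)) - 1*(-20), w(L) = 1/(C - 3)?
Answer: 0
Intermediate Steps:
C = 9 (C = 5 - 1*(-4) = 5 + 4 = 9)
w(L) = ⅙ (w(L) = 1/(9 - 3) = 1/6 = ⅙)
b = 67/6 (b = (-9 + ⅙) - 1*(-20) = -53/6 + 20 = 67/6 ≈ 11.167)
N(t) = 2 - t (N(t) = -7 + (9 - t) = 2 - t)
N(2) - b*0 = (2 - 1*2) - 67*0/6 = (2 - 2) - 1*0 = 0 + 0 = 0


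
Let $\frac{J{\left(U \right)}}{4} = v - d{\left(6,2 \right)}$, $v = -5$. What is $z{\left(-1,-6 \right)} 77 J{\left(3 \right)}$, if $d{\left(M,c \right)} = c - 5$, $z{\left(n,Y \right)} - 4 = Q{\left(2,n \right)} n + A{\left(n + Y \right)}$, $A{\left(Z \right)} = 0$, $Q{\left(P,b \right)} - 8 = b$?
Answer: $1848$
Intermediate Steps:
$Q{\left(P,b \right)} = 8 + b$
$z{\left(n,Y \right)} = 4 + n \left(8 + n\right)$ ($z{\left(n,Y \right)} = 4 + \left(\left(8 + n\right) n + 0\right) = 4 + \left(n \left(8 + n\right) + 0\right) = 4 + n \left(8 + n\right)$)
$d{\left(M,c \right)} = -5 + c$
$J{\left(U \right)} = -8$ ($J{\left(U \right)} = 4 \left(-5 - \left(-5 + 2\right)\right) = 4 \left(-5 - -3\right) = 4 \left(-5 + 3\right) = 4 \left(-2\right) = -8$)
$z{\left(-1,-6 \right)} 77 J{\left(3 \right)} = \left(4 - \left(8 - 1\right)\right) 77 \left(-8\right) = \left(4 - 7\right) 77 \left(-8\right) = \left(-3\right) 77 \left(-8\right) = \left(-231\right) \left(-8\right) = 1848$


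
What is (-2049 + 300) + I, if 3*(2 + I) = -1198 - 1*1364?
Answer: -2605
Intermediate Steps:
I = -856 (I = -2 + (-1198 - 1*1364)/3 = -2 + (-1198 - 1364)/3 = -2 + (⅓)*(-2562) = -2 - 854 = -856)
(-2049 + 300) + I = (-2049 + 300) - 856 = -1749 - 856 = -2605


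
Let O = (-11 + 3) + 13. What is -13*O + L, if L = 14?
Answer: -51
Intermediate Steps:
O = 5 (O = -8 + 13 = 5)
-13*O + L = -13*5 + 14 = -65 + 14 = -51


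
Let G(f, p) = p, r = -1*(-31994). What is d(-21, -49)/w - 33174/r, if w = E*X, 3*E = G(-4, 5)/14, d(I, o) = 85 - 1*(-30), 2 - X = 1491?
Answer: -40151145/23819533 ≈ -1.6856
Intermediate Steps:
X = -1489 (X = 2 - 1*1491 = 2 - 1491 = -1489)
r = 31994
d(I, o) = 115 (d(I, o) = 85 + 30 = 115)
E = 5/42 (E = (5/14)/3 = (5*(1/14))/3 = (1/3)*(5/14) = 5/42 ≈ 0.11905)
w = -7445/42 (w = (5/42)*(-1489) = -7445/42 ≈ -177.26)
d(-21, -49)/w - 33174/r = 115/(-7445/42) - 33174/31994 = 115*(-42/7445) - 33174*1/31994 = -966/1489 - 16587/15997 = -40151145/23819533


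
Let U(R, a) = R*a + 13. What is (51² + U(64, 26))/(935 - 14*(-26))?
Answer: 1426/433 ≈ 3.2933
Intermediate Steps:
U(R, a) = 13 + R*a
(51² + U(64, 26))/(935 - 14*(-26)) = (51² + (13 + 64*26))/(935 - 14*(-26)) = (2601 + (13 + 1664))/(935 + 364) = (2601 + 1677)/1299 = 4278*(1/1299) = 1426/433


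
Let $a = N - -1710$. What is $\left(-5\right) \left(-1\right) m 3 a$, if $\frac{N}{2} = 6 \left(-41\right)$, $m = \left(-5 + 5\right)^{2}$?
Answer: $0$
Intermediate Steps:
$m = 0$ ($m = 0^{2} = 0$)
$N = -492$ ($N = 2 \cdot 6 \left(-41\right) = 2 \left(-246\right) = -492$)
$a = 1218$ ($a = -492 - -1710 = -492 + 1710 = 1218$)
$\left(-5\right) \left(-1\right) m 3 a = \left(-5\right) \left(-1\right) 0 \cdot 3 \cdot 1218 = 5 \cdot 0 \cdot 3 \cdot 1218 = 0 \cdot 3 \cdot 1218 = 0 \cdot 1218 = 0$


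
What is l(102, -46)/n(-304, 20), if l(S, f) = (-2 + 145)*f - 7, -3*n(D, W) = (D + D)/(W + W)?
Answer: -98775/76 ≈ -1299.7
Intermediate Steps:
n(D, W) = -D/(3*W) (n(D, W) = -(D + D)/(3*(W + W)) = -2*D/(3*(2*W)) = -2*D*1/(2*W)/3 = -D/(3*W))
l(S, f) = -7 + 143*f (l(S, f) = 143*f - 7 = -7 + 143*f)
l(102, -46)/n(-304, 20) = (-7 + 143*(-46))/((-⅓*(-304)/20)) = (-7 - 6578)/((-⅓*(-304)*1/20)) = -6585/76/15 = -6585*15/76 = -98775/76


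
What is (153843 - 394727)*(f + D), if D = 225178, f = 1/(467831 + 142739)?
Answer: -16559200999025762/305285 ≈ -5.4242e+10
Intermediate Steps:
f = 1/610570 ≈ 1.6378e-6
(153843 - 394727)*(f + D) = (153843 - 394727)*(1/610570 + 225178) = -240884*137486931461/610570 = -16559200999025762/305285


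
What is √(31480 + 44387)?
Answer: 11*√627 ≈ 275.44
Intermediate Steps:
√(31480 + 44387) = √75867 = 11*√627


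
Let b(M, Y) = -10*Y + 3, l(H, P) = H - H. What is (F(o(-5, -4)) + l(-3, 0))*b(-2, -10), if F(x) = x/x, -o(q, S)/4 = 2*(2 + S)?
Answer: 103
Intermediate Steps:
l(H, P) = 0
o(q, S) = -16 - 8*S (o(q, S) = -8*(2 + S) = -4*(4 + 2*S) = -16 - 8*S)
b(M, Y) = 3 - 10*Y
F(x) = 1
(F(o(-5, -4)) + l(-3, 0))*b(-2, -10) = (1 + 0)*(3 - 10*(-10)) = 1*(3 + 100) = 1*103 = 103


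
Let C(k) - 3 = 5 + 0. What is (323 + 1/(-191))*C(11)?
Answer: 493536/191 ≈ 2584.0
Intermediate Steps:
C(k) = 8 (C(k) = 3 + (5 + 0) = 3 + 5 = 8)
(323 + 1/(-191))*C(11) = (323 + 1/(-191))*8 = (323 - 1/191)*8 = (61692/191)*8 = 493536/191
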